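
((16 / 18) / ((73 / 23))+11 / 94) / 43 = 24523 / 2655594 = 0.01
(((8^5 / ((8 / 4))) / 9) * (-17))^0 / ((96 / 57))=19 / 32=0.59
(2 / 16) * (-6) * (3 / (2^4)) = -9 / 64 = -0.14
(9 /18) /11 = 1 /22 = 0.05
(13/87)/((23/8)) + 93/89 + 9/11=3751640/1958979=1.92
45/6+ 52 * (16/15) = 62.97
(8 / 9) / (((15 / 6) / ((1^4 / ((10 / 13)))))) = 104 / 225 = 0.46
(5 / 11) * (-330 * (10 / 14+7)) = -1157.14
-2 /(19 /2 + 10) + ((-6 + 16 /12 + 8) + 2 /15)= 656 /195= 3.36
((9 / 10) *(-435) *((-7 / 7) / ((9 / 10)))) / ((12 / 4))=145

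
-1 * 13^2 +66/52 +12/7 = -30215/182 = -166.02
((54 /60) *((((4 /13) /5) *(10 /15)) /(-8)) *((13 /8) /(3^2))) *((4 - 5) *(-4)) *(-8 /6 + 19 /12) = -1 /1200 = -0.00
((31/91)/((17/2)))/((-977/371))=-0.02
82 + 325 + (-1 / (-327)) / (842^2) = 94355309797 / 231831228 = 407.00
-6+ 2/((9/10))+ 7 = 29/9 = 3.22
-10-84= -94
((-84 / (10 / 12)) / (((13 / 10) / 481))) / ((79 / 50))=-1864800 / 79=-23605.06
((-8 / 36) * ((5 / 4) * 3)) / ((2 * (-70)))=1 / 168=0.01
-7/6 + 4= 17/6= 2.83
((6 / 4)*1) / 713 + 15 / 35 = 4299 / 9982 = 0.43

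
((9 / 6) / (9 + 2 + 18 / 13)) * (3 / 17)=117 / 5474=0.02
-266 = -266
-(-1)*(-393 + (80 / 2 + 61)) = -292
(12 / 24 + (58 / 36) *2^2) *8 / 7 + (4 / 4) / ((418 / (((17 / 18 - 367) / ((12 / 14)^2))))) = 1162543 / 172368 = 6.74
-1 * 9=-9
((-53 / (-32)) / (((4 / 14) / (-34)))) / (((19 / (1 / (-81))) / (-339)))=-712691 / 16416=-43.41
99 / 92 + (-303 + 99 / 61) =-1685289 / 5612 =-300.30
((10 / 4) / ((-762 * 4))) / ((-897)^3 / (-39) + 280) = -5 / 112814325552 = -0.00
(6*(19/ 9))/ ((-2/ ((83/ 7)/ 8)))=-9.39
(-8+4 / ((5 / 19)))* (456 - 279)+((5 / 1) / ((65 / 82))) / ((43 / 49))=3582038 / 2795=1281.59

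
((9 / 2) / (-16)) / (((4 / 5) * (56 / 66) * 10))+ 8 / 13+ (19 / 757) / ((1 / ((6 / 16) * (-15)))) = 30527591 / 70540288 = 0.43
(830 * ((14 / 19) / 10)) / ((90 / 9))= 581 / 95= 6.12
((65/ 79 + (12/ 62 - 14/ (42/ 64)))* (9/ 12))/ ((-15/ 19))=19.30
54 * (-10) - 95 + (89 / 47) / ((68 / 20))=-506920 / 799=-634.44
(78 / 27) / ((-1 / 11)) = -286 / 9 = -31.78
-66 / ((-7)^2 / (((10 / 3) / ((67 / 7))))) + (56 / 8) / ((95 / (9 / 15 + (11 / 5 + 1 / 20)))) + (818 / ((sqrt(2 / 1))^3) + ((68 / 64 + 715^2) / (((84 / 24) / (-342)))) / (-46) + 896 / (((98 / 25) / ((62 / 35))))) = 409 *sqrt(2) / 2 + 16406038369953 / 15101800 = 1086652.31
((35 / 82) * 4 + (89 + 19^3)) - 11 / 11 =284897 / 41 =6948.71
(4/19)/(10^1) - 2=-188/95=-1.98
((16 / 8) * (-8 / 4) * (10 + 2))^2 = 2304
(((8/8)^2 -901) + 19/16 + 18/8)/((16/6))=-43035/128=-336.21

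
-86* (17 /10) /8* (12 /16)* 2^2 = -54.82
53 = 53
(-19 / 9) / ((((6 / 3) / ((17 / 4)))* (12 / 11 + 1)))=-3553 / 1656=-2.15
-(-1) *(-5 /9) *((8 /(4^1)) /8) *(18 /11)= -5 /22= -0.23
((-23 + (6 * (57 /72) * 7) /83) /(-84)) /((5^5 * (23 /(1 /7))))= 2501 /4677050000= 0.00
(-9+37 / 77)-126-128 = -20214 / 77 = -262.52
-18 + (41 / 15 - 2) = -259 / 15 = -17.27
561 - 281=280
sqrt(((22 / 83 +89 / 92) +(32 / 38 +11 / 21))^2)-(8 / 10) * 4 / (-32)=41106427 / 15233820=2.70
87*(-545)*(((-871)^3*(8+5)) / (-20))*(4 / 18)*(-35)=950364833177305 / 6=158394138862884.17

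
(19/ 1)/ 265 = 19/ 265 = 0.07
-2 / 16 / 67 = -1 / 536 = -0.00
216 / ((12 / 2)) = 36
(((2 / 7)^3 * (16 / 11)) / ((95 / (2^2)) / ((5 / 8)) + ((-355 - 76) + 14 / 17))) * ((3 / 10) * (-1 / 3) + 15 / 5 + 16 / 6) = -181696 / 377318865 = -0.00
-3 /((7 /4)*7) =-12 /49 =-0.24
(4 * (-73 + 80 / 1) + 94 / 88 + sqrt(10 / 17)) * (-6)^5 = -2486376 / 11 - 7776 * sqrt(170) / 17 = -231998.10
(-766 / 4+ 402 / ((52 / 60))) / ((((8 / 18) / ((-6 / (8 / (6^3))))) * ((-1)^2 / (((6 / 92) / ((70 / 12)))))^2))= -418125969 / 33697300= -12.41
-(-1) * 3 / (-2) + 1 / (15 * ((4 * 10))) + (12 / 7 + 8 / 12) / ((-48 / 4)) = -21379 / 12600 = -1.70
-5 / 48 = -0.10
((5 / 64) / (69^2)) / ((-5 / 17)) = -0.00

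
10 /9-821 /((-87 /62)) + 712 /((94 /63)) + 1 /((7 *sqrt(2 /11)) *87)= sqrt(22) /1218 + 13044520 /12267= 1063.39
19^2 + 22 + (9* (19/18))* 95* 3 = 6181/2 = 3090.50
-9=-9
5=5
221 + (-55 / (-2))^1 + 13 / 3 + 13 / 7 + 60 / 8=5506 / 21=262.19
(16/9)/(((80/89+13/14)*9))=19936/184437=0.11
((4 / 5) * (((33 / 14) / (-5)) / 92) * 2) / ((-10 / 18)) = 297 / 20125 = 0.01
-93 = -93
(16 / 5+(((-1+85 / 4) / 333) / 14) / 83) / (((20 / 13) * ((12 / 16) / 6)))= 35771593 / 2149700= 16.64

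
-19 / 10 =-1.90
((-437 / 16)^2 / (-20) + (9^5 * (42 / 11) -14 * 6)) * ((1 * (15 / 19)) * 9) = 342658766367 / 214016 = 1601089.48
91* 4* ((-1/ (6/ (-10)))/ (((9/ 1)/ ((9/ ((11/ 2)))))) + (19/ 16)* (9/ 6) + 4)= 584675/ 264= 2214.68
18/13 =1.38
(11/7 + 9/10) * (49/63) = 173/90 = 1.92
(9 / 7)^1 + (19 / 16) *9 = 1341 / 112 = 11.97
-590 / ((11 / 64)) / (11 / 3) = -113280 / 121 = -936.20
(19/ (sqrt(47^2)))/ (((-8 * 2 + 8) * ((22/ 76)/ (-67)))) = 24187/ 2068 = 11.70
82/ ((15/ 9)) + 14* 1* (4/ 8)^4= 2003/ 40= 50.08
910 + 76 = 986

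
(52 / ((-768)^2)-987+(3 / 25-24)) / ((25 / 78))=-48444600191 / 15360000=-3153.95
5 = 5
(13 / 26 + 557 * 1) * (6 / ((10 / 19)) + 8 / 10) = 13603 / 2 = 6801.50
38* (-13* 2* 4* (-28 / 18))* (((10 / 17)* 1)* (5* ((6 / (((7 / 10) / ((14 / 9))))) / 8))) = 13832000 / 459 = 30135.08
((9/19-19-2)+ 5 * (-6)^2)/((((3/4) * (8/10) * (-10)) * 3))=-505/57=-8.86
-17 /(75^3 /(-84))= 476 /140625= 0.00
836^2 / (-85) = -698896 / 85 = -8222.31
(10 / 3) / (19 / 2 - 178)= -20 / 1011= -0.02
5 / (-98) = -0.05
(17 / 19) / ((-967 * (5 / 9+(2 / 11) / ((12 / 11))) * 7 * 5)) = -306 / 8359715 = -0.00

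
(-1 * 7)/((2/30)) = -105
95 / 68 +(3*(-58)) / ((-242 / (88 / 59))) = 108983 / 44132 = 2.47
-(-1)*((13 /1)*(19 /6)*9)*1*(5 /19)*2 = 195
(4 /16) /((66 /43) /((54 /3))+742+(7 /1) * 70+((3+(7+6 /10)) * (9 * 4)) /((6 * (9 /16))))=645 /3470492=0.00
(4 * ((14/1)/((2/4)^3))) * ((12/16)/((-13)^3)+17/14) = 1194832/2197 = 543.85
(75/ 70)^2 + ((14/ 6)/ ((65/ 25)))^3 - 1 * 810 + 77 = -8500491817/ 11626524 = -731.13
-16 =-16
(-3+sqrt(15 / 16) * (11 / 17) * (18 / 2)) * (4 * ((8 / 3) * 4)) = 112.58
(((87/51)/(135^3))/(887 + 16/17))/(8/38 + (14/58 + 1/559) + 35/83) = 741377663/831138074630173125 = 0.00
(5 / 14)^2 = 25 / 196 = 0.13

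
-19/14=-1.36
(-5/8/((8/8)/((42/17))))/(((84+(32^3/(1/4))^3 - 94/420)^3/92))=-22365315000/1797612759972586282060078054666113955165441603581261689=-0.00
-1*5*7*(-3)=105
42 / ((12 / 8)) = 28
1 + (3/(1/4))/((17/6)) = 89/17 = 5.24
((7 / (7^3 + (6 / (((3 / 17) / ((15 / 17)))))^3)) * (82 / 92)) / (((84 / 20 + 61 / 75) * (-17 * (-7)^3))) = 3075 / 393946131824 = 0.00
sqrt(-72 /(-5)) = 6*sqrt(10) /5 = 3.79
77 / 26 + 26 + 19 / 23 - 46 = -9695 / 598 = -16.21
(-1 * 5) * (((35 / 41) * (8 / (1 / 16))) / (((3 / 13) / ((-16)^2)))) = -74547200 / 123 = -606074.80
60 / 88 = 15 / 22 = 0.68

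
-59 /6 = -9.83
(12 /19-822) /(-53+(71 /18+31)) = 280908 /6175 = 45.49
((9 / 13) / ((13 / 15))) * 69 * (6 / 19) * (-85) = -4750650 / 3211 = -1479.49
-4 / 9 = -0.44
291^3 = 24642171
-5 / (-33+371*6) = -5 / 2193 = -0.00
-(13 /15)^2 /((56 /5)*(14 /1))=-169 /35280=-0.00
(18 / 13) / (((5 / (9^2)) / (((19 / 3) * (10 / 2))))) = 9234 / 13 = 710.31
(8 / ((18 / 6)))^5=32768 / 243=134.85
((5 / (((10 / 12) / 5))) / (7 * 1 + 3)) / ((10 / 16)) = 24 / 5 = 4.80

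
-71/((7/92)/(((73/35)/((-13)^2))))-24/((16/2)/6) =-1222126/41405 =-29.52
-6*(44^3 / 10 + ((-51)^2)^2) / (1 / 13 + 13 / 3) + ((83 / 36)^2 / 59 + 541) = -151490216067673 / 16439760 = -9214867.86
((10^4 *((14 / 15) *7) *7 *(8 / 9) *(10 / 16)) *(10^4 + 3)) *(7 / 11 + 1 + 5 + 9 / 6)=6141541910000 / 297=20678592289.56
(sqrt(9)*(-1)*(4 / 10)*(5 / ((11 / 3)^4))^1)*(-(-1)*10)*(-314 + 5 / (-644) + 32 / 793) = 194813883675 / 1869260393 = 104.22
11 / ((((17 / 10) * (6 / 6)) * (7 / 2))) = 220 / 119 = 1.85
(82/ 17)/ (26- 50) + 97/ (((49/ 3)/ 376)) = 2232.78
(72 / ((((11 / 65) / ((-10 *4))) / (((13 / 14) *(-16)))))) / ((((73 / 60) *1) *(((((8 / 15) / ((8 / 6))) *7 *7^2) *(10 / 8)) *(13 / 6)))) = 1078272000 / 1928003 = 559.27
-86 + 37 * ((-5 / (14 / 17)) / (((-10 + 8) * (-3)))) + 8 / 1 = -9697 / 84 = -115.44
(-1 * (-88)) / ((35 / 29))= 2552 / 35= 72.91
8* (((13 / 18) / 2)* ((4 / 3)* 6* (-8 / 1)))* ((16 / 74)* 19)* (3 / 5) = -252928 / 555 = -455.73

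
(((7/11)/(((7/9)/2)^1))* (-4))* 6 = -432/11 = -39.27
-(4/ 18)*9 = -2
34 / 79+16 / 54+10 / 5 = 5816 / 2133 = 2.73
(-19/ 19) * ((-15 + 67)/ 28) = -13/ 7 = -1.86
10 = 10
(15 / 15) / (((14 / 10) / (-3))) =-15 / 7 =-2.14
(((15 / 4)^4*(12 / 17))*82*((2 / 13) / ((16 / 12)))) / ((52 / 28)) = 130764375 / 183872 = 711.17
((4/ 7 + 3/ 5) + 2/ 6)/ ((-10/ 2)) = -158/ 525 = -0.30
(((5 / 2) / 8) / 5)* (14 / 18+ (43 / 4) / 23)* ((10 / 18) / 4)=5155 / 476928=0.01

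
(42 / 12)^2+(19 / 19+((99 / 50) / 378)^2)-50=-162067379 / 4410000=-36.75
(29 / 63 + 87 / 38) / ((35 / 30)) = 6583 / 2793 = 2.36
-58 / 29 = -2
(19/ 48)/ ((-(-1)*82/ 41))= 19/ 96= 0.20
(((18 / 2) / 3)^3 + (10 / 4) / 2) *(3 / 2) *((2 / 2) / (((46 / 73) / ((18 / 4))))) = 222723 / 736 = 302.61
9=9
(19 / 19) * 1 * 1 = 1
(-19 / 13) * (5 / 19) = -5 / 13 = -0.38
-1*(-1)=1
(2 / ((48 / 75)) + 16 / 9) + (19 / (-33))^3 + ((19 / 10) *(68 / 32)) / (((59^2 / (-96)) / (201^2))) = -22486536181363 / 5003867880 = -4493.83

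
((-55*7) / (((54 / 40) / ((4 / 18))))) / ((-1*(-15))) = -3080 / 729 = -4.22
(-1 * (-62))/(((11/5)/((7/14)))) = 155/11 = 14.09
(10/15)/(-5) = -2/15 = -0.13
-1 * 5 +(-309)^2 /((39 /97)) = 3087154 /13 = 237473.38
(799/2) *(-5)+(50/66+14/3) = -131477/66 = -1992.08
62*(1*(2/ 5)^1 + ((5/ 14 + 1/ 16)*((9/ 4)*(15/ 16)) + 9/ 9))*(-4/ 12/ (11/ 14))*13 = -33006103/ 42240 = -781.39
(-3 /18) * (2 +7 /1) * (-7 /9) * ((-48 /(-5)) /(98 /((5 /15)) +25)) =56 /1595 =0.04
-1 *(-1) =1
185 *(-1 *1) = -185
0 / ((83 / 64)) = 0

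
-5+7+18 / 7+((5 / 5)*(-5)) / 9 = 253 / 63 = 4.02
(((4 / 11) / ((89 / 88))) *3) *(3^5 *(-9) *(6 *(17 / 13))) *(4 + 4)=-171320832 / 1157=-148073.32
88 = 88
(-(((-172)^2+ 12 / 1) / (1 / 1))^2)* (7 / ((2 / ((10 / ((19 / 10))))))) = -306573125600 / 19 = -16135427663.16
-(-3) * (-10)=-30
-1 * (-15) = 15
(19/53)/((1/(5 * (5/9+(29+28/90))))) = 8512/159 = 53.53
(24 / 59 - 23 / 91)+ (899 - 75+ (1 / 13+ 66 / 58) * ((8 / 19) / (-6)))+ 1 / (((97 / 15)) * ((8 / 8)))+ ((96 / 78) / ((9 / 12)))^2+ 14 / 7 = 27830007445852 / 33573962331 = 828.92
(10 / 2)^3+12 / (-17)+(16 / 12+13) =138.63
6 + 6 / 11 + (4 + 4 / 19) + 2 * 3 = 3502 / 209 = 16.76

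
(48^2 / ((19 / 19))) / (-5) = -460.80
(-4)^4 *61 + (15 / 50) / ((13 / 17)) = 2030131 / 130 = 15616.39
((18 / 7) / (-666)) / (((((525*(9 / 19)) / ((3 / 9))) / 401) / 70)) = -15238 / 104895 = -0.15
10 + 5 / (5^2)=51 / 5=10.20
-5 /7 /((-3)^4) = -5 /567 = -0.01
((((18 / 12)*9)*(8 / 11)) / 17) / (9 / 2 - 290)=-216 / 106777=-0.00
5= 5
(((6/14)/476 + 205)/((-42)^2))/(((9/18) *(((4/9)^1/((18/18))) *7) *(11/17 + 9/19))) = 12978197/194692288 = 0.07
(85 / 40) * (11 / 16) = 187 / 128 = 1.46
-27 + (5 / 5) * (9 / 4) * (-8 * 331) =-5985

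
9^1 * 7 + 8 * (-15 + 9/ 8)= -48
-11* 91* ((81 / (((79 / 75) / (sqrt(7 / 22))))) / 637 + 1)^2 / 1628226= -0.00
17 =17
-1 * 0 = 0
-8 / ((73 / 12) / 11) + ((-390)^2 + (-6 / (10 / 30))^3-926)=10608910 / 73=145327.53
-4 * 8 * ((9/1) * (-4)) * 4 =4608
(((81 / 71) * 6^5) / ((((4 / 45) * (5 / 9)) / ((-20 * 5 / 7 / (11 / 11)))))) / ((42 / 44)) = -9353361600 / 3479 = -2688520.15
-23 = -23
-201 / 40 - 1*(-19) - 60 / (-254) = 72193 / 5080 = 14.21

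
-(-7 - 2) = 9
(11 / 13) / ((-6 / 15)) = -55 / 26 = -2.12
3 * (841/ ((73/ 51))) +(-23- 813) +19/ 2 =136677/ 146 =936.14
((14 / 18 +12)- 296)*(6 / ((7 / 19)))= -96862 / 21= -4612.48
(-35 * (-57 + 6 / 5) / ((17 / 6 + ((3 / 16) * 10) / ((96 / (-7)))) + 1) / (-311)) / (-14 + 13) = 1499904 / 882929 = 1.70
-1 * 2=-2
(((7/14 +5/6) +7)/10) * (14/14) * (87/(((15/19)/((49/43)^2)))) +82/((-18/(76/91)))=349642655/3028662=115.44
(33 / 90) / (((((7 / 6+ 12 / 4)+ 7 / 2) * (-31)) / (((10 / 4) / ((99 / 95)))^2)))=-45125 / 5082264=-0.01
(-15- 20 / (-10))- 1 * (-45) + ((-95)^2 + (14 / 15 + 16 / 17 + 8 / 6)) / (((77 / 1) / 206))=474880078 / 19635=24185.39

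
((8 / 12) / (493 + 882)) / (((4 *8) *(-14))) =-1 / 924000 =-0.00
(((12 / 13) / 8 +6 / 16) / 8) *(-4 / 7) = -51 / 1456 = -0.04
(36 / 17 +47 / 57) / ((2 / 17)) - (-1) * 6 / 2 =28.01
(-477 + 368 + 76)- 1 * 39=-72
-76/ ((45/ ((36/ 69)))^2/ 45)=-1216/ 2645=-0.46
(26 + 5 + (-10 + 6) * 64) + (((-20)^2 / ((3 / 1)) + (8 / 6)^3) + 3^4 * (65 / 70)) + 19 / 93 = -162619 / 11718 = -13.88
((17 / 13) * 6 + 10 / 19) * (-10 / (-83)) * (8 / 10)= 0.81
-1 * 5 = -5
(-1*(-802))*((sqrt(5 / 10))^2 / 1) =401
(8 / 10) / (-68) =-1 / 85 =-0.01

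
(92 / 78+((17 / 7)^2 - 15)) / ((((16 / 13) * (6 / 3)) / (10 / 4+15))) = -18925 / 336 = -56.32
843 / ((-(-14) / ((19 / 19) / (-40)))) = -843 / 560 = -1.51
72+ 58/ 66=72.88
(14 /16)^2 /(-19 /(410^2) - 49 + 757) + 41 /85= 78248730461 /161860102160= 0.48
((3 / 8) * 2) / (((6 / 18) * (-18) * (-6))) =1 / 48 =0.02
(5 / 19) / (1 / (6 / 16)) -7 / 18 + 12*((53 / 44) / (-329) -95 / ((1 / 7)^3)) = -1935860342095 / 4950792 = -391020.33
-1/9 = -0.11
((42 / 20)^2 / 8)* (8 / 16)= 441 / 1600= 0.28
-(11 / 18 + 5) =-101 / 18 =-5.61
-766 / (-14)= 383 / 7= 54.71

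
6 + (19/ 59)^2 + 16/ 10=134083/ 17405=7.70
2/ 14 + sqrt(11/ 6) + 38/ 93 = 359/ 651 + sqrt(66)/ 6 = 1.91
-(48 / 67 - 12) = 756 / 67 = 11.28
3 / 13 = 0.23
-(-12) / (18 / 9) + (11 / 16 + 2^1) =139 / 16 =8.69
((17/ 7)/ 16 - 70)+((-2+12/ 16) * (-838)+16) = 111289/ 112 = 993.65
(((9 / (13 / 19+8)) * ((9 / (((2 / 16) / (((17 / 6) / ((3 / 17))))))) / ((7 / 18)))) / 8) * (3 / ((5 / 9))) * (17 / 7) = 68049963 / 13475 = 5050.09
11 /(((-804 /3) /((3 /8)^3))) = -297 /137216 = -0.00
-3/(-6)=1/2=0.50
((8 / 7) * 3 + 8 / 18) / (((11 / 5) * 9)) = 1220 / 6237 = 0.20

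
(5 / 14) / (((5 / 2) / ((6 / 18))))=1 / 21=0.05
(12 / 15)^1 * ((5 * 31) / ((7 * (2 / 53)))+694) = 35862 / 35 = 1024.63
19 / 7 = 2.71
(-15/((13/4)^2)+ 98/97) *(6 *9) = -22.13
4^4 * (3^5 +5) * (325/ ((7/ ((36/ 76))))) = 1396258.65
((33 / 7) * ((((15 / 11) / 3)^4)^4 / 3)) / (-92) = -152587890625 / 2690147821103679244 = -0.00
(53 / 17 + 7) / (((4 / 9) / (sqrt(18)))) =1161*sqrt(2) / 17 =96.58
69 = 69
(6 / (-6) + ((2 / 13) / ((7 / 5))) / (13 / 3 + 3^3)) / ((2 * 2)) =-2131 / 8554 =-0.25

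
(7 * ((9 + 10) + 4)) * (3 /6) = 161 /2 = 80.50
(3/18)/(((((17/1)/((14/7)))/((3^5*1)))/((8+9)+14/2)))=1944/17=114.35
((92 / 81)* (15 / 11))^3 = 97336000 / 26198073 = 3.72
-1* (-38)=38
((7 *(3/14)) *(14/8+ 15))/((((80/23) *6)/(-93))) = -143313/1280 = -111.96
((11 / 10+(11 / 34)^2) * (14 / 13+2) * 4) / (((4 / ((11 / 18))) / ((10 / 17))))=255310 / 191607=1.33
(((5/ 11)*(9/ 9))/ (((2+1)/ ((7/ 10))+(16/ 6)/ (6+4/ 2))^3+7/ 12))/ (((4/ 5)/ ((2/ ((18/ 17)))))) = 437325/ 40395311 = 0.01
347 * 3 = 1041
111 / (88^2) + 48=371823 / 7744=48.01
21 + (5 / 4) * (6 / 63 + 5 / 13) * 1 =23587 / 1092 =21.60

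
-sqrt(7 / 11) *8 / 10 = -4 *sqrt(77) / 55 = -0.64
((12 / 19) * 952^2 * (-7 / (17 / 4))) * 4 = -71651328 / 19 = -3771122.53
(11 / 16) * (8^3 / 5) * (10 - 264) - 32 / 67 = -5990496 / 335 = -17882.08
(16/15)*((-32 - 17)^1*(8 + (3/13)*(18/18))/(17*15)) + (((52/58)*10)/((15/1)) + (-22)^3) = -15356253052/1442025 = -10649.09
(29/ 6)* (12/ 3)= 58/ 3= 19.33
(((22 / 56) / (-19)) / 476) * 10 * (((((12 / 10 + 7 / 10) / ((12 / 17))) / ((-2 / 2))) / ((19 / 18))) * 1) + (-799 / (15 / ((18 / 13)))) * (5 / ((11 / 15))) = -2142338001 / 4260256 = -502.87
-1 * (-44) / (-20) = -11 / 5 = -2.20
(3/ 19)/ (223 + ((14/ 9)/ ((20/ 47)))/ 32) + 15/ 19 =9647175/ 12208811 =0.79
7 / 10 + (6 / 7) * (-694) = -41591 / 70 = -594.16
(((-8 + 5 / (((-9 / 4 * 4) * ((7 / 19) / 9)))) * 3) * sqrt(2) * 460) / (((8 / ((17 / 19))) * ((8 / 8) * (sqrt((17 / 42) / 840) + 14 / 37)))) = -1156046396400 * sqrt(2) / 130940533 + 7274441610 * sqrt(170) / 130940533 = -11761.44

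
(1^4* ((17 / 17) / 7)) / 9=1 / 63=0.02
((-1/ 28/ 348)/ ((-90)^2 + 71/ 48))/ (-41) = 1/ 3236573333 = 0.00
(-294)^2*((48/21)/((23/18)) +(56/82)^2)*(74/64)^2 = 161213151141/618608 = 260606.31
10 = 10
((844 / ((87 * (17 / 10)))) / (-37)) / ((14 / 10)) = -42200 / 383061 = -0.11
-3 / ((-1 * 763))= 3 / 763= 0.00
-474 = -474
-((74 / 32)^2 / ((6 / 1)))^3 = -2565726409 / 3623878656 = -0.71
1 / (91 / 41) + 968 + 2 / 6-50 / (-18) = 795709 / 819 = 971.56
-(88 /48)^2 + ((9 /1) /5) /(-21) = -4343 /1260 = -3.45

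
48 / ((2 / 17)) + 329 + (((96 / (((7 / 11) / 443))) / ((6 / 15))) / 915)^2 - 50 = 6204269047 / 182329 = 34027.88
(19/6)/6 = 19/36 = 0.53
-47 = -47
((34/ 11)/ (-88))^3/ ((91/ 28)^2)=-4913/ 1197575236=-0.00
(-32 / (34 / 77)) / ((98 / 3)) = -264 / 119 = -2.22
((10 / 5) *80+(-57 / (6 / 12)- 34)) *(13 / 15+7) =472 / 5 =94.40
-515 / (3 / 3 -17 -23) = 515 / 39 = 13.21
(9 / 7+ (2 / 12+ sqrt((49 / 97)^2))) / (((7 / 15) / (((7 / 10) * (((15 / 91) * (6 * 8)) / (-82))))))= -717750 / 2533349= -0.28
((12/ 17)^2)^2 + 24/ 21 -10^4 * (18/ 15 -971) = 5669907419320/ 584647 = 9698001.39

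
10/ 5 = 2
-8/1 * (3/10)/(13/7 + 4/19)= -1596/1375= -1.16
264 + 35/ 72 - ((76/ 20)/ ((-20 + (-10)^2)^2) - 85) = 100651829/ 288000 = 349.49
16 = 16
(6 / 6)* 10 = 10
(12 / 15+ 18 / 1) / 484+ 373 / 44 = 20609 / 2420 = 8.52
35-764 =-729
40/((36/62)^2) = 9610/81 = 118.64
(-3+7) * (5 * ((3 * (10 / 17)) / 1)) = 35.29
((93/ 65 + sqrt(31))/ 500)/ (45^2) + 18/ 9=sqrt(31)/ 1012500 + 43875031/ 21937500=2.00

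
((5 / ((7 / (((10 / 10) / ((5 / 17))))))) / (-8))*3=-51 / 56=-0.91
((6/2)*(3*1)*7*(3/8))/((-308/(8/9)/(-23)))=69/44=1.57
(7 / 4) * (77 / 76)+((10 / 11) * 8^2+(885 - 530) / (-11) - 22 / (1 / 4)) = -201703 / 3344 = -60.32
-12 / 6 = -2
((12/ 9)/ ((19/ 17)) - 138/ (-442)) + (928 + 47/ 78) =7811045/ 8398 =930.11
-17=-17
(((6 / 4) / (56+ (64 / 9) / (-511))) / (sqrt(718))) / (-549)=-0.00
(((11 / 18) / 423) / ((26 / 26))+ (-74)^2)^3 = 72481851664293047046875 / 441406391544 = 164206620141.49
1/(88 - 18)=1/70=0.01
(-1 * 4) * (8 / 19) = -32 / 19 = -1.68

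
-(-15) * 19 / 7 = 285 / 7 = 40.71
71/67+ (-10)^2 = 6771/67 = 101.06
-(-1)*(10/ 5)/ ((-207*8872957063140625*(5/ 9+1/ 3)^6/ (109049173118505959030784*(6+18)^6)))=-9388418661026051910471178518528/ 204078012452234375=-46004067504447.42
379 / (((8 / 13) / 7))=34489 / 8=4311.12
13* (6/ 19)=78/ 19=4.11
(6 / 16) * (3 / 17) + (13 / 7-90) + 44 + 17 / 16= -81899 / 1904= -43.01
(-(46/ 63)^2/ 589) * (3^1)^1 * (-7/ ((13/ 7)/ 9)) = 0.09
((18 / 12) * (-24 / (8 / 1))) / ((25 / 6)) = -27 / 25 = -1.08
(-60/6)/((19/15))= -150/19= -7.89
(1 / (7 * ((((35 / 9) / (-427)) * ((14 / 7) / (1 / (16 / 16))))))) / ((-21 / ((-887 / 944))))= -162321 / 462560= -0.35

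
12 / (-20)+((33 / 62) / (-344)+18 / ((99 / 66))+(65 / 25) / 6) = 757045 / 63984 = 11.83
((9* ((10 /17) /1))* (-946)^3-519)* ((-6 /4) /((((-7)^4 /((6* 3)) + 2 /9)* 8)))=2057215240701 /327080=6289639.36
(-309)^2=95481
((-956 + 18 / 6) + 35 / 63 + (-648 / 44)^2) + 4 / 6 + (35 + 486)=-232921 / 1089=-213.89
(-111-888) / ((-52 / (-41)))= -40959 / 52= -787.67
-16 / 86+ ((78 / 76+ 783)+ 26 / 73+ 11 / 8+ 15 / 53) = 19872517651 / 25287784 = 785.85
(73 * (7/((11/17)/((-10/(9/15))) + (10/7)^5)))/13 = 7300120450/1097789797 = 6.65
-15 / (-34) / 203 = 15 / 6902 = 0.00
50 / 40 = 5 / 4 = 1.25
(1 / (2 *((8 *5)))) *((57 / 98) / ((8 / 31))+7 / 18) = 18647 / 564480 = 0.03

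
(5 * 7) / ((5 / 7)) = 49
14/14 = 1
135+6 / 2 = 138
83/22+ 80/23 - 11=-1897/506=-3.75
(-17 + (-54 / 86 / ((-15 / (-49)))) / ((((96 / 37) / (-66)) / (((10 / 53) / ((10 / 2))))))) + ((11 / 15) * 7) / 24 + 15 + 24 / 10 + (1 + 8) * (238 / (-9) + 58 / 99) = -1038508469 / 4512420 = -230.14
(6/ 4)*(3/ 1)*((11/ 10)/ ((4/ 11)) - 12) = -3231/ 80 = -40.39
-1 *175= -175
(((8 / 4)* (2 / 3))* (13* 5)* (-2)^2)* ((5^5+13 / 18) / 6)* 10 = 146283800 / 81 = 1805972.84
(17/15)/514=17/7710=0.00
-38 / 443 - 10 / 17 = -5076 / 7531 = -0.67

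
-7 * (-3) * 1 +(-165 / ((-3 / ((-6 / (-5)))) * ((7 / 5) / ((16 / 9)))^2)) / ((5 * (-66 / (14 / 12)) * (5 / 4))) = 35209 / 1701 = 20.70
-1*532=-532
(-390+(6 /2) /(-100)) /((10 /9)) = -351027 /1000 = -351.03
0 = 0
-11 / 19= -0.58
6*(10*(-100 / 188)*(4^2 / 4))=-6000 / 47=-127.66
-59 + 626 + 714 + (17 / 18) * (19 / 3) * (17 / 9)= 628057 / 486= 1292.30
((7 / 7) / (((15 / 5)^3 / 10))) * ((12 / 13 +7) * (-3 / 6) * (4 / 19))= -2060 / 6669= -0.31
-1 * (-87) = 87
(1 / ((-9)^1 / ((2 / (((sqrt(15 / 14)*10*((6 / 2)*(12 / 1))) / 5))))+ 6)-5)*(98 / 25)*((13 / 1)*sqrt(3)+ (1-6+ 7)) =-417806389*sqrt(3) / 1639725-64277906 / 1639725-17199*sqrt(70) / 546575-882*sqrt(210) / 546575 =-480.82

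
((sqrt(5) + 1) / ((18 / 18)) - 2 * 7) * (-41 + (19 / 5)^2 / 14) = 181857 / 350 - 13989 * sqrt(5) / 350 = 430.22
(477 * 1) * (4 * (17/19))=32436/19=1707.16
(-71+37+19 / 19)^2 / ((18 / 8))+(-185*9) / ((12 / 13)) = -5279 / 4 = -1319.75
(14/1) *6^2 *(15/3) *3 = 7560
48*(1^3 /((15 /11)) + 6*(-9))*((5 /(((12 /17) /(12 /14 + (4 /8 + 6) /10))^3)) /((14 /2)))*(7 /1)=-36875754019397 /296352000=-124432.28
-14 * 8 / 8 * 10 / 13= -140 / 13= -10.77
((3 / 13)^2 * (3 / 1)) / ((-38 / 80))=-1080 / 3211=-0.34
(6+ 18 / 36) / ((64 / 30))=195 / 64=3.05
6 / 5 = 1.20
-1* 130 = -130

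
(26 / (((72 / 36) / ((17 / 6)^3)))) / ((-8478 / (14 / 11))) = -447083 / 10071864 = -0.04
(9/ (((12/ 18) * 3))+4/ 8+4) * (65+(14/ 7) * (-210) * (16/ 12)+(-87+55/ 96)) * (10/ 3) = -279085/ 16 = -17442.81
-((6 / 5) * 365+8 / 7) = -3074 / 7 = -439.14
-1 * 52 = -52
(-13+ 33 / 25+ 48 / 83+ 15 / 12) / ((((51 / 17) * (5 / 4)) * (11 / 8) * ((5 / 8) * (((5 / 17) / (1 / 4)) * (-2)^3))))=2780146 / 8559375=0.32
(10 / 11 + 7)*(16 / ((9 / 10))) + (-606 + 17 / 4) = -60871 / 132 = -461.14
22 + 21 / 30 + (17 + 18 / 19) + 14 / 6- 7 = 20509 / 570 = 35.98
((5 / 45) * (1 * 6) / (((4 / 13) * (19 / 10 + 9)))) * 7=455 / 327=1.39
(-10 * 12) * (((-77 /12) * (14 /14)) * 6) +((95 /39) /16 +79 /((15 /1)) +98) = 14737067 /3120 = 4723.42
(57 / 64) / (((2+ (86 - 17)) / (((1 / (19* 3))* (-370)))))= -185 / 2272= -0.08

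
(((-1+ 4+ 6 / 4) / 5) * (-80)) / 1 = -72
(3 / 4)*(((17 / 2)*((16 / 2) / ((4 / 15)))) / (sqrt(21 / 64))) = 510*sqrt(21) / 7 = 333.87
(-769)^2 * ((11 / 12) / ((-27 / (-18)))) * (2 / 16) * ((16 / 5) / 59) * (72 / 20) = 13009942 / 1475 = 8820.30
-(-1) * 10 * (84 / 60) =14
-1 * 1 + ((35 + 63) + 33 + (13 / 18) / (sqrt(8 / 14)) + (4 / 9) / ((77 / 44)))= 13 * sqrt(7) / 36 + 8206 / 63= 131.21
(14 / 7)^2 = 4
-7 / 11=-0.64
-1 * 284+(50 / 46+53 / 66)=-428243 / 1518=-282.11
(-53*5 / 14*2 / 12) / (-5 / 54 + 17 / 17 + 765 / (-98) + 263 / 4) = -16695 / 311441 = -0.05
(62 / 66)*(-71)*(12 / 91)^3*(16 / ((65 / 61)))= -1237349376 / 538803265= -2.30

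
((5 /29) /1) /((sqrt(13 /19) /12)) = 60 * sqrt(247) /377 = 2.50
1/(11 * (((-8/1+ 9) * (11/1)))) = 0.01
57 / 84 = 19 / 28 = 0.68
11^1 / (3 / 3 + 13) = 11 / 14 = 0.79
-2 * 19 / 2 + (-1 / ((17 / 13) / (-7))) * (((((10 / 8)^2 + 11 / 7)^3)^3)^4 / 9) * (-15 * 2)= -926506124934941886345960350726564370405883107657471868251062036347795656164610017439189445867 / 71807482627585975472083865540080504948841848699001490307095727369458024448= -12902640379973576253.72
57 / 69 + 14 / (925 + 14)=18163 / 21597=0.84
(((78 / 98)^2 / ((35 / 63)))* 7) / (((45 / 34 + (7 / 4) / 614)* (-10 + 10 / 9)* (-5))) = 0.14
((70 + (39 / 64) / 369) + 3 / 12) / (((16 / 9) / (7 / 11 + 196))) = 3588553269 / 461824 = 7770.39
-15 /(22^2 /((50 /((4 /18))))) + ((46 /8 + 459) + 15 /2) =112597 /242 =465.28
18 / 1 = 18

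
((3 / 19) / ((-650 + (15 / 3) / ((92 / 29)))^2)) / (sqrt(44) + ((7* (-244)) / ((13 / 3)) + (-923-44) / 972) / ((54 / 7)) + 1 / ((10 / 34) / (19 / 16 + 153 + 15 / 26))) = 0.00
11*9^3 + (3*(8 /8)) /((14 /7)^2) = 32079 /4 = 8019.75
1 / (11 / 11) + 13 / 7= 20 / 7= 2.86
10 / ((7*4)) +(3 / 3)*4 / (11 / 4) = 1.81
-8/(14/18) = -10.29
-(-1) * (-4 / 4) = -1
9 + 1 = 10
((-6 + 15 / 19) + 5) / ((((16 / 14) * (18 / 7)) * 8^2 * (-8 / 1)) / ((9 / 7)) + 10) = 14 / 77159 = 0.00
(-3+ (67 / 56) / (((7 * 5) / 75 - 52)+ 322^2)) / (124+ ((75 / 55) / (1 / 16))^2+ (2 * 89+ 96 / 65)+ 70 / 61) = -115052321735 / 29938935339488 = -0.00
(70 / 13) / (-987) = -0.01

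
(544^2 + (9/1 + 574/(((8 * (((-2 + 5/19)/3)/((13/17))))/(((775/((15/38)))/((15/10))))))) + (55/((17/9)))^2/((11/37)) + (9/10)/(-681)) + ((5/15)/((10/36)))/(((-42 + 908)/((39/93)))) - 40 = 152310630468533957/871783178310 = 174711.60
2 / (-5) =-2 / 5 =-0.40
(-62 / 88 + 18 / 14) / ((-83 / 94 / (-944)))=621.33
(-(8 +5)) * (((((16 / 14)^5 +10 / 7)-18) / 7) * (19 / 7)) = 60699756 / 823543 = 73.71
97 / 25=3.88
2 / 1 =2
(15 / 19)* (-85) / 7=-9.59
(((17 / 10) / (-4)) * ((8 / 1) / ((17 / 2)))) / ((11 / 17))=-34 / 55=-0.62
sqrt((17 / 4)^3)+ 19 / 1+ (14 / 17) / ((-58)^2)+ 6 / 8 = 17 * sqrt(17) / 8+ 1129477 / 57188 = 28.51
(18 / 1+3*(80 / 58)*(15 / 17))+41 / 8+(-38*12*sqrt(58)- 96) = -456*sqrt(58)- 273019 / 3944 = -3542.02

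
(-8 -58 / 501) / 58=-2033 / 14529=-0.14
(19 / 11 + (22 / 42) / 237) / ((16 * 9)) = 23671 / 1970892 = 0.01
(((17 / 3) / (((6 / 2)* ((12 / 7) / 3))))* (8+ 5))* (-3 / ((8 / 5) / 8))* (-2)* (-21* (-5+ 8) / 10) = -32487 / 4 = -8121.75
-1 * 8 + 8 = 0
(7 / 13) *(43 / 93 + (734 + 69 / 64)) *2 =30645559 / 38688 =792.12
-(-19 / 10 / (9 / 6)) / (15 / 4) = 76 / 225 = 0.34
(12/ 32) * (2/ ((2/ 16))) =6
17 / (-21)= -17 / 21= -0.81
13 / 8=1.62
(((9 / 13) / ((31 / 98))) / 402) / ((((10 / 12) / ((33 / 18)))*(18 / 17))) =9163 / 810030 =0.01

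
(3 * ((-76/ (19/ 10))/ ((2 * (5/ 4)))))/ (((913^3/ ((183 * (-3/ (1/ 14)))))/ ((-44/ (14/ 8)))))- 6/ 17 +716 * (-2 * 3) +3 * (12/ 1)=-5010896012190/ 1176165859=-4260.37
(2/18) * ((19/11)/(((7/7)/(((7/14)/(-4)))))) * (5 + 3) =-19/99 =-0.19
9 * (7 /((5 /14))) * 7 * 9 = 55566 /5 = 11113.20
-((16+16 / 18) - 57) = 361 / 9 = 40.11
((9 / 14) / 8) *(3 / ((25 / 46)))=621 / 1400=0.44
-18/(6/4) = -12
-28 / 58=-14 / 29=-0.48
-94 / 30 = -47 / 15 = -3.13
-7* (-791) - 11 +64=5590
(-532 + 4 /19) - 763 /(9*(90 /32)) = -4324072 /7695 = -561.93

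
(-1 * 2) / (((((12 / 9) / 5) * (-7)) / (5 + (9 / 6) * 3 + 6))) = 465 / 28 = 16.61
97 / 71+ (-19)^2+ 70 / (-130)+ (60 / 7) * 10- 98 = 2258391 / 6461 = 349.54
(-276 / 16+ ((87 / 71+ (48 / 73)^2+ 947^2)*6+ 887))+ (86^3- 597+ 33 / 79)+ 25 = 719427286565851 / 119561444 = 6017218.11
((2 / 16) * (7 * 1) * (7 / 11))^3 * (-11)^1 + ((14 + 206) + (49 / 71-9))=922785481 / 4398592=209.79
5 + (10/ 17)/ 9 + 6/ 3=7.07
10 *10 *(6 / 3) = 200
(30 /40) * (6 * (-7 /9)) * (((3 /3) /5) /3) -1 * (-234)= 7013 /30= 233.77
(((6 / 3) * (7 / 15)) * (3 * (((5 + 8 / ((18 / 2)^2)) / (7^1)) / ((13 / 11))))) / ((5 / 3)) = 1.04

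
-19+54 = 35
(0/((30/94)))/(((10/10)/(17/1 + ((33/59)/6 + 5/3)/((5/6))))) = 0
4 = 4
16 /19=0.84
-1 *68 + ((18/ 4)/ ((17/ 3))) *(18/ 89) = -102641/ 1513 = -67.84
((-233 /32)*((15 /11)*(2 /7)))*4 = -3495 /308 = -11.35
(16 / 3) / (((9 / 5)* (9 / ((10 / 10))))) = 80 / 243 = 0.33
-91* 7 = -637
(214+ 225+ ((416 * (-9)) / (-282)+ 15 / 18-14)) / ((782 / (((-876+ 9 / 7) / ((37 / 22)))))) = -2780084879 / 9519286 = -292.05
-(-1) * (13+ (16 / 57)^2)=42493 / 3249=13.08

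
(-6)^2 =36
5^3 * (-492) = -61500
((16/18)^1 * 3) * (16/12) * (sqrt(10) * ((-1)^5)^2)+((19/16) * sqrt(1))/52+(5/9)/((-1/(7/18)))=-13021/67392+32 * sqrt(10)/9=11.05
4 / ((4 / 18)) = 18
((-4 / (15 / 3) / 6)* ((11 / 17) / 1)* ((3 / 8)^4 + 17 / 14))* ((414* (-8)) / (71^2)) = 26855697 / 383922560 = 0.07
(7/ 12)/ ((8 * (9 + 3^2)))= 0.00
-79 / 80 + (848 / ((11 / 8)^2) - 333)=1108761 / 9680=114.54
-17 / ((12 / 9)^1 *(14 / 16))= -102 / 7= -14.57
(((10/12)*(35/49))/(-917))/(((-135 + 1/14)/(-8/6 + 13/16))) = -625/249438672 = -0.00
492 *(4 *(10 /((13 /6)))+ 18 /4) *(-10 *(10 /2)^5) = -4589437500 /13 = -353033653.85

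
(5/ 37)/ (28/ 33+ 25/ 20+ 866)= 660/ 4239793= 0.00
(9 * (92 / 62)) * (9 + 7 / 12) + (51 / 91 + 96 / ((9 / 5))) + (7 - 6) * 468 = 10999829 / 16926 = 649.88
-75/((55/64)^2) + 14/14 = -12167/121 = -100.55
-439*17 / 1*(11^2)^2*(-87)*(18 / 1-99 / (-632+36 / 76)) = 2071032501510423 / 11999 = 172600425161.30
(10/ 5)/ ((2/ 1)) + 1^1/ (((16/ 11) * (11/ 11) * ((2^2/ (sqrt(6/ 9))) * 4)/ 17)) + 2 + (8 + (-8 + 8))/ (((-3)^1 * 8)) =187 * sqrt(6)/ 768 + 8/ 3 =3.26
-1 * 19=-19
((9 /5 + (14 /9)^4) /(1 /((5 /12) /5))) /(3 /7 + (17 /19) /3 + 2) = 33400157 /142767360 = 0.23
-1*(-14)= 14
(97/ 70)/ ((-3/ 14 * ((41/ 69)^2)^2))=-732903579/ 14128805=-51.87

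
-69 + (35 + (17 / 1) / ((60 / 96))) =-34 / 5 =-6.80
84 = 84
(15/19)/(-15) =-1/19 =-0.05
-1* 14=-14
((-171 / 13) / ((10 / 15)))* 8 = -2052 / 13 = -157.85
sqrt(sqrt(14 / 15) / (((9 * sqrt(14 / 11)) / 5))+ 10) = 3.24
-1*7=-7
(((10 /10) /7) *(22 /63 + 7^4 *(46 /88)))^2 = 32164.75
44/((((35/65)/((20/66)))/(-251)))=-130520/21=-6215.24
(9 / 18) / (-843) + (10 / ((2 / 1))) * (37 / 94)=77954 / 39621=1.97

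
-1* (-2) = 2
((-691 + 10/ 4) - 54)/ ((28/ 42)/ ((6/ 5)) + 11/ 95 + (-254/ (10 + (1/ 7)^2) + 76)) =-623410425/ 43091368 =-14.47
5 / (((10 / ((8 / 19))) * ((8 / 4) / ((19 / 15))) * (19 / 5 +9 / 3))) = 1 / 51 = 0.02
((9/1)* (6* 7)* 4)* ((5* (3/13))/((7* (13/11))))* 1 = 35640/169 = 210.89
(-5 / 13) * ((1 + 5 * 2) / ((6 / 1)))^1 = -55 / 78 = -0.71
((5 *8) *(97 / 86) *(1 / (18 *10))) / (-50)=-97 / 19350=-0.01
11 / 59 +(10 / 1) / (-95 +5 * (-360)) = 4051 / 22361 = 0.18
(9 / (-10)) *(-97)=873 / 10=87.30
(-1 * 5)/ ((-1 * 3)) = 5/ 3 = 1.67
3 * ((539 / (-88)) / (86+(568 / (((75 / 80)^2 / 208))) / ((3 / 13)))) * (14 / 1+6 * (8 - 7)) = -70875 / 112354652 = -0.00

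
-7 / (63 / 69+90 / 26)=-2093 / 1308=-1.60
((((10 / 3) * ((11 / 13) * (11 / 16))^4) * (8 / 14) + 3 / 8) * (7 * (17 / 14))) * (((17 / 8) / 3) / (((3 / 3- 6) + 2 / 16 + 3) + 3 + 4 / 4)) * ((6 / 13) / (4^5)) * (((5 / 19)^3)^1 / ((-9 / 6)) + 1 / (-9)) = -0.00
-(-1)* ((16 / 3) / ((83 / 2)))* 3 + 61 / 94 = 8071 / 7802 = 1.03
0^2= 0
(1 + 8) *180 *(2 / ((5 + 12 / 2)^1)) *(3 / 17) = 9720 / 187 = 51.98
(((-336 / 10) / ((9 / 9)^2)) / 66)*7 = -196 / 55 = -3.56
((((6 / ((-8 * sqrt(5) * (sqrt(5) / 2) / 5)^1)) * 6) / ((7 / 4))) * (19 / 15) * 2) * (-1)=456 / 35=13.03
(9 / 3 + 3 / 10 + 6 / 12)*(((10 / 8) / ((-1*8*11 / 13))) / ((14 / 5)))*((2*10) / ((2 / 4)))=-6175 / 616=-10.02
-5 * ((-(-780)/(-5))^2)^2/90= -32902272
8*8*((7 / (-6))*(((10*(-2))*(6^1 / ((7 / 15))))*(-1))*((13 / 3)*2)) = -166400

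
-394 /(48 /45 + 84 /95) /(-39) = 18715 /3614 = 5.18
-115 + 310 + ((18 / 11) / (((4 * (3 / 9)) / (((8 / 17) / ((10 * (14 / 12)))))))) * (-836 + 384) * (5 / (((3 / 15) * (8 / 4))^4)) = -5465370 / 1309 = -4175.23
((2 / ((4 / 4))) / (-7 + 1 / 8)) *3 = -48 / 55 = -0.87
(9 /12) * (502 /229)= 753 /458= 1.64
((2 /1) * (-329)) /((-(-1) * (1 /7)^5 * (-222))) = 5529503 /111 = 49815.34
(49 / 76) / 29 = 49 / 2204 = 0.02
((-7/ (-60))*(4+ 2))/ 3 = 7/ 30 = 0.23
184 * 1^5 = 184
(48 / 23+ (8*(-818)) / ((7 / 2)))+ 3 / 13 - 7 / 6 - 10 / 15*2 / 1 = -7827387 / 4186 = -1869.90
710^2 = 504100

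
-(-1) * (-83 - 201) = -284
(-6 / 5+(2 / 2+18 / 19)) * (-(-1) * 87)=6177 / 95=65.02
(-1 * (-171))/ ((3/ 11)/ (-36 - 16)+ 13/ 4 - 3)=24453/ 35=698.66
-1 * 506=-506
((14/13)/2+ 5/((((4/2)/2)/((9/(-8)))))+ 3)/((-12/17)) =3689/1248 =2.96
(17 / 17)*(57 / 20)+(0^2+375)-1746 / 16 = 10749 / 40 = 268.72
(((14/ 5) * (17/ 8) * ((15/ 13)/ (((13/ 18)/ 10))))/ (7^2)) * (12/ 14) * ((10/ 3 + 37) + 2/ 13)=7247610/ 107653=67.32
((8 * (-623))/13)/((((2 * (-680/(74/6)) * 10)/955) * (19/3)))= 4402741/83980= 52.43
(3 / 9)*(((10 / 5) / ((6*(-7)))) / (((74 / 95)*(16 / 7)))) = -95 / 10656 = -0.01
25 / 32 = 0.78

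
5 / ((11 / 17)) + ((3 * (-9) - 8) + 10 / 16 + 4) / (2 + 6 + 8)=8207 / 1408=5.83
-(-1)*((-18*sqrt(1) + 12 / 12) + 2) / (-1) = 15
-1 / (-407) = 1 / 407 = 0.00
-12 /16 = -3 /4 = -0.75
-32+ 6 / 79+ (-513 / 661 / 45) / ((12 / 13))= -33360353 / 1044380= -31.94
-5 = -5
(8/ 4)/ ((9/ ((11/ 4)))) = 0.61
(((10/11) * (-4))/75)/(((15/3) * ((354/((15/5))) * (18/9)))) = -0.00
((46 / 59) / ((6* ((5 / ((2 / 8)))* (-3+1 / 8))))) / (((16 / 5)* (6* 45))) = -1 / 382320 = -0.00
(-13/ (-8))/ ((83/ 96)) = 156/ 83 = 1.88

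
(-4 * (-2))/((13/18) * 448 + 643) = 72/8699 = 0.01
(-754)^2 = 568516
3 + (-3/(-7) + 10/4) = 83/14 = 5.93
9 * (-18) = -162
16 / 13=1.23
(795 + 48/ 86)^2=1170255681/ 1849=632912.75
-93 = -93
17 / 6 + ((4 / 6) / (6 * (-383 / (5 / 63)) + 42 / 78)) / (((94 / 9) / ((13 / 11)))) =16541120093 / 5838047754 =2.83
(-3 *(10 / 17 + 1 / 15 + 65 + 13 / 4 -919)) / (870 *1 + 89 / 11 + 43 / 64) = 152609072 / 52585165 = 2.90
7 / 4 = 1.75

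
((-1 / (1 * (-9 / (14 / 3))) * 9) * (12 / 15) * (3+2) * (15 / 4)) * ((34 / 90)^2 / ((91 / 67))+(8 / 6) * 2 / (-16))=-22699 / 5265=-4.31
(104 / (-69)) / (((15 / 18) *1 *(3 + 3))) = -0.30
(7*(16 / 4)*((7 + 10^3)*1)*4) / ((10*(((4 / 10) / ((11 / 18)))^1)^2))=4264645 / 162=26324.97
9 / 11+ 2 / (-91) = 797 / 1001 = 0.80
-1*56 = -56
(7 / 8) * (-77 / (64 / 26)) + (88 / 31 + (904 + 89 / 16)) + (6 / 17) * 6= 119686879 / 134912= 887.15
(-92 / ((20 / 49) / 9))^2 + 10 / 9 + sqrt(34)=sqrt(34) + 925924291 / 225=4115224.90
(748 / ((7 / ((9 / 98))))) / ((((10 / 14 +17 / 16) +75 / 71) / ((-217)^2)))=3674648736 / 22529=163107.49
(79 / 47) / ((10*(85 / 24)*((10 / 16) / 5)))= 7584 / 19975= 0.38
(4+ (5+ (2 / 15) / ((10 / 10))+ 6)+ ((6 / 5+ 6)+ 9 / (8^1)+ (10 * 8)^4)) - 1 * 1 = 983040539 / 24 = 40960022.46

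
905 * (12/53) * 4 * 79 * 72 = 247086720/53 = 4662013.58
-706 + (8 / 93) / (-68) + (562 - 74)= -344660 / 1581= -218.00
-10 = -10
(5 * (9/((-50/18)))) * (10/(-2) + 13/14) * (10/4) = 4617/28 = 164.89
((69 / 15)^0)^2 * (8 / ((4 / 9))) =18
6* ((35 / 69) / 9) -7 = -1379 / 207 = -6.66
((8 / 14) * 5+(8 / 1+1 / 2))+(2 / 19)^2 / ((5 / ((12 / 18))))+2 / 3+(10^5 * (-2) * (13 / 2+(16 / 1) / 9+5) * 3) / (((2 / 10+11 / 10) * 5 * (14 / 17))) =-1466731148719 / 985530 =-1488266.36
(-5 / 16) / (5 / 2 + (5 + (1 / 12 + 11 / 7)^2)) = -2205 / 72241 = -0.03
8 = 8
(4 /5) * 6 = 24 /5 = 4.80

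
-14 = -14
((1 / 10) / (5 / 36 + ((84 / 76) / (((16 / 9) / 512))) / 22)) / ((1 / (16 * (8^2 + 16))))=963072 / 109909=8.76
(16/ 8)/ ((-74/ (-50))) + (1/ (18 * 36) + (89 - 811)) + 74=-15504011/ 23976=-646.65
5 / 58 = 0.09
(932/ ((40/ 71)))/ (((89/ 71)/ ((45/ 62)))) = 10570977/ 11036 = 957.86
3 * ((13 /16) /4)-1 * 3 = -153 /64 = -2.39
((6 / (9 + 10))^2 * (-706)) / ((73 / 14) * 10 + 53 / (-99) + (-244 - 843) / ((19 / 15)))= 17613288 / 201777131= 0.09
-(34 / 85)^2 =-4 / 25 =-0.16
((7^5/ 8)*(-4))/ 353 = -16807/ 706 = -23.81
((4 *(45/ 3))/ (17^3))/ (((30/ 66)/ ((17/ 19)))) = 0.02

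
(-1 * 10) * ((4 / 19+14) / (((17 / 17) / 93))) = -251100 / 19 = -13215.79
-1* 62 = -62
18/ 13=1.38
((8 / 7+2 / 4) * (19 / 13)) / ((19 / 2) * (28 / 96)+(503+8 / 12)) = 3496 / 737373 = 0.00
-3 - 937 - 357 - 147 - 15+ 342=-1117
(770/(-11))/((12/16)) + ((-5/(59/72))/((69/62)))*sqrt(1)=-402280/4071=-98.82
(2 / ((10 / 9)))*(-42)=-75.60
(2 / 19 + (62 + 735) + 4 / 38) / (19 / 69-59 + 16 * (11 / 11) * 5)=1045143 / 27892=37.47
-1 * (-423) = 423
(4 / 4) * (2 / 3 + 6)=20 / 3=6.67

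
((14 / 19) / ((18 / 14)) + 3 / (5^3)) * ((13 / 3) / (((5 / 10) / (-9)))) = -331838 / 7125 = -46.57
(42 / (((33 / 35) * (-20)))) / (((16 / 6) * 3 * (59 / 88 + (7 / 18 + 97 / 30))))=-2205 / 33998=-0.06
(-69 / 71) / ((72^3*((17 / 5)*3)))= -115 / 450510336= -0.00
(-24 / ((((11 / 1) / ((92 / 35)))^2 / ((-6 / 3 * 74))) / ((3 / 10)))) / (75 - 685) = -22548096 / 226043125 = -0.10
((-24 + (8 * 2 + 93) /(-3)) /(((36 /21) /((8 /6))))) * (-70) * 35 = 3104150 /27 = 114968.52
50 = 50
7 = 7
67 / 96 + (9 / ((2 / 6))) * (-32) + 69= -794.30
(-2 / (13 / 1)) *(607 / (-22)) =607 / 143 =4.24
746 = 746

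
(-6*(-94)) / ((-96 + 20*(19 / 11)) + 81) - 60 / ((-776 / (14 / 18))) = 3618253 / 125130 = 28.92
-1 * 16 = -16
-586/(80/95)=-5567/8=-695.88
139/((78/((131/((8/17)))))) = 309553/624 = 496.08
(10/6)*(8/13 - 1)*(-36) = 300/13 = 23.08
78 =78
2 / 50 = 0.04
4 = 4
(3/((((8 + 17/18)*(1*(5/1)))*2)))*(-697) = -18819/805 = -23.38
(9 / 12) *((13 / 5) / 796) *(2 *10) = 39 / 796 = 0.05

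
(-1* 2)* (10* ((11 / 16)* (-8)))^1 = 110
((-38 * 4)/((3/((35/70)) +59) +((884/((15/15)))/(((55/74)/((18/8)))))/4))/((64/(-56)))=14630/80743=0.18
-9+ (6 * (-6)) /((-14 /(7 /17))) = -135 /17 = -7.94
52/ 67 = 0.78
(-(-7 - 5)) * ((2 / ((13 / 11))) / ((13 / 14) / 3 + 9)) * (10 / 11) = 10080 / 5083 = 1.98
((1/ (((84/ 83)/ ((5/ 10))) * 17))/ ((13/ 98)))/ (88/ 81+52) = 15687/ 3801200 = 0.00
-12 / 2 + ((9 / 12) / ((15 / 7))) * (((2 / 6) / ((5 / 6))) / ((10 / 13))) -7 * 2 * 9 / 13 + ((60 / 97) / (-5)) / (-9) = -29311747 / 1891500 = -15.50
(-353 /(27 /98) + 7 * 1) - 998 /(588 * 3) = -3373187 /2646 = -1274.83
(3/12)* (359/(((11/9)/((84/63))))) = 1077/11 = 97.91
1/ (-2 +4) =1/ 2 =0.50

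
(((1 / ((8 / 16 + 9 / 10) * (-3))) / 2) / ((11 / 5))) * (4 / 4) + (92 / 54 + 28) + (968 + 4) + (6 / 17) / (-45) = 354010243 / 353430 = 1001.64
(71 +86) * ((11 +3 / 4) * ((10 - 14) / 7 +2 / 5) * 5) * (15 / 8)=-332055 / 112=-2964.78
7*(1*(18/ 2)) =63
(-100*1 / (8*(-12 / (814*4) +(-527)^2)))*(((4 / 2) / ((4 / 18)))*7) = -641025 / 226071403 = -0.00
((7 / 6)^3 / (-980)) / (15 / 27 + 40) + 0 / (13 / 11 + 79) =-7 / 175200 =-0.00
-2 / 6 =-1 / 3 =-0.33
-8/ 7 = -1.14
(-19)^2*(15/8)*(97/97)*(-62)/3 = -55955/4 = -13988.75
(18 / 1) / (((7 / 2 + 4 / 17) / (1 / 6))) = 102 / 127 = 0.80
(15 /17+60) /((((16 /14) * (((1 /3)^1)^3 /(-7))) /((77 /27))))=-3905055 /136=-28713.64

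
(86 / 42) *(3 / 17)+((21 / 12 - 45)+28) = -7087 / 476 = -14.89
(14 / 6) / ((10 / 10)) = 7 / 3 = 2.33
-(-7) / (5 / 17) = 23.80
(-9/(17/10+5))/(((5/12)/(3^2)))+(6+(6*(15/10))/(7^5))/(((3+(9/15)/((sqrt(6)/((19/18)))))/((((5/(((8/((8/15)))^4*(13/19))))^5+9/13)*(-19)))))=-53.24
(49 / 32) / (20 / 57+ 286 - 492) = -2793 / 375104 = -0.01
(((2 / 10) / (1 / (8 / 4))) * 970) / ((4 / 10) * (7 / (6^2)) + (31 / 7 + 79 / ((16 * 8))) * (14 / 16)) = 86.36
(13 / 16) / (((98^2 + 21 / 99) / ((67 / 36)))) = 9581 / 60852288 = 0.00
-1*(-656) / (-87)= -656 / 87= -7.54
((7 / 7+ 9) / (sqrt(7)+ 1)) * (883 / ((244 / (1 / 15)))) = 0.66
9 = 9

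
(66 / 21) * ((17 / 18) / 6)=187 / 378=0.49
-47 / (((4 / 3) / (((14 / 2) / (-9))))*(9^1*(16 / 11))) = 3619 / 1728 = 2.09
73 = 73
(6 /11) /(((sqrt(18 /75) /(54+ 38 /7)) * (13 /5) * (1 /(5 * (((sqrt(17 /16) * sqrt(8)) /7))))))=4000 * sqrt(51) /539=53.00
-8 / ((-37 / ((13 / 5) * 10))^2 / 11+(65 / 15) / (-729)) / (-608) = 0.07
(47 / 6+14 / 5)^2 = 101761 / 900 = 113.07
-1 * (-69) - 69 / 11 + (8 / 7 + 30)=7228 / 77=93.87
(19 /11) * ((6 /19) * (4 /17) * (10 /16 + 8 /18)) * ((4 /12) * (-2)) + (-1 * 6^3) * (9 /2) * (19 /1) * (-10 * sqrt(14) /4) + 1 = 139 /153 + 46170 * sqrt(14) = 172753.23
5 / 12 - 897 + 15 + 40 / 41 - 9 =-437687 / 492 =-889.61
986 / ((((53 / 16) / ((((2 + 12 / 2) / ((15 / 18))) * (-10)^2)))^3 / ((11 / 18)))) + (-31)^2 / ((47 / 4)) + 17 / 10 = 1026286467752824603 / 69972190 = 14667062267.92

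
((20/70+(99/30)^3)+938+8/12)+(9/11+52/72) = 676665841/693000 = 976.43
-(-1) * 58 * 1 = 58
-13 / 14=-0.93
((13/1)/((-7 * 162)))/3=-13/3402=-0.00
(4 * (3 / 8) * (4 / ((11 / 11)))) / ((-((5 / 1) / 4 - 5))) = 8 / 5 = 1.60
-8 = -8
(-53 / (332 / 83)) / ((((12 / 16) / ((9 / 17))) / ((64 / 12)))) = -848 / 17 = -49.88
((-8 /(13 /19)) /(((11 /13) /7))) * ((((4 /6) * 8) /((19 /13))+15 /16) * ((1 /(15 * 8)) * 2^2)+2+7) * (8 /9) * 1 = -3505922 /4455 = -786.96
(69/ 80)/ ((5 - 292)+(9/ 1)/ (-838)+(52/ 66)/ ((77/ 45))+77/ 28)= -8162539/ 2685832980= -0.00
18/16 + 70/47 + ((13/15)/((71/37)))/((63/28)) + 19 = 78620719/3603960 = 21.82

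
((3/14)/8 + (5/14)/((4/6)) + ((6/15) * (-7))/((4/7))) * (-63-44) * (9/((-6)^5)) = -37129/69120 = -0.54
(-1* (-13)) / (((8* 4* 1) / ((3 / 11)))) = 39 / 352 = 0.11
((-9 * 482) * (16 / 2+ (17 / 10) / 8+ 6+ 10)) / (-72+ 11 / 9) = 2908629 / 1960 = 1483.99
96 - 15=81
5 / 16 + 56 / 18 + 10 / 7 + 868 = 879835 / 1008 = 872.85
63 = 63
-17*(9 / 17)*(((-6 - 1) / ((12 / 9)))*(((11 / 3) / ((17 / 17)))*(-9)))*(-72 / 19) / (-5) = -112266 / 95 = -1181.75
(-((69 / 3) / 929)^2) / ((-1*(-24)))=-529 / 20712984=-0.00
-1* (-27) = 27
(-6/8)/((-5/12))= 9/5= 1.80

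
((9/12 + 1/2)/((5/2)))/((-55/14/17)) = -119/55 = -2.16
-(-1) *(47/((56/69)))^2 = 10517049/3136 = 3353.65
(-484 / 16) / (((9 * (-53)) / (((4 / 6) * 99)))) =1331 / 318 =4.19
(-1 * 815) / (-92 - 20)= 815 / 112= 7.28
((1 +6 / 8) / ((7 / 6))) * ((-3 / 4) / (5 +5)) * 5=-9 / 16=-0.56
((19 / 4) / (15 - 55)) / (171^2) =-0.00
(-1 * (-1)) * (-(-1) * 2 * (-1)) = -2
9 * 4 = 36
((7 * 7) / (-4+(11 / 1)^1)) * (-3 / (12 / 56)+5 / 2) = -161 / 2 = -80.50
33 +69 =102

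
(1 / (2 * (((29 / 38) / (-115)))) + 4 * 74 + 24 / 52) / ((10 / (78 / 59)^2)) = 19506474 / 504745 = 38.65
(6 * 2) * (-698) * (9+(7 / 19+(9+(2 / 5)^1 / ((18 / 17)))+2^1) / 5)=-135462256 / 1425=-95061.23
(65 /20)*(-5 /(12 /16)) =-65 /3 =-21.67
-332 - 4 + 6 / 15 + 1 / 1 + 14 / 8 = -6657 / 20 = -332.85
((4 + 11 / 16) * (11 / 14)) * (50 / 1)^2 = 515625 / 56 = 9207.59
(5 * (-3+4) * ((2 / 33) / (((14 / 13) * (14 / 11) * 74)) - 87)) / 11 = -860345 / 21756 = -39.55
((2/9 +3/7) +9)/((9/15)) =3040/189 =16.08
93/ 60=31/ 20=1.55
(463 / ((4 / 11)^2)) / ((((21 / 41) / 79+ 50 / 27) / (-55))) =-269465868045 / 2600272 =-103629.88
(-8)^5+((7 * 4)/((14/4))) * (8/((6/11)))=-97952/3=-32650.67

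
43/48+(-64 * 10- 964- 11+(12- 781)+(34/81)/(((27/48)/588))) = -7559525/3888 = -1944.32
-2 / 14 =-1 / 7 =-0.14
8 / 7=1.14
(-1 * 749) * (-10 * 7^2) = 367010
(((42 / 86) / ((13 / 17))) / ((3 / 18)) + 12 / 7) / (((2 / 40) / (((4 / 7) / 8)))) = 217020 / 27391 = 7.92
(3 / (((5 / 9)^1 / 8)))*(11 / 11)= 216 / 5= 43.20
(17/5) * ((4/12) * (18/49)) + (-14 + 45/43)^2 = 76199603/453005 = 168.21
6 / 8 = 3 / 4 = 0.75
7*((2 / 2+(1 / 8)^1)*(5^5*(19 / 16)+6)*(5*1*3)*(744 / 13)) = 5226608835 / 208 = 25127927.09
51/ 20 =2.55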